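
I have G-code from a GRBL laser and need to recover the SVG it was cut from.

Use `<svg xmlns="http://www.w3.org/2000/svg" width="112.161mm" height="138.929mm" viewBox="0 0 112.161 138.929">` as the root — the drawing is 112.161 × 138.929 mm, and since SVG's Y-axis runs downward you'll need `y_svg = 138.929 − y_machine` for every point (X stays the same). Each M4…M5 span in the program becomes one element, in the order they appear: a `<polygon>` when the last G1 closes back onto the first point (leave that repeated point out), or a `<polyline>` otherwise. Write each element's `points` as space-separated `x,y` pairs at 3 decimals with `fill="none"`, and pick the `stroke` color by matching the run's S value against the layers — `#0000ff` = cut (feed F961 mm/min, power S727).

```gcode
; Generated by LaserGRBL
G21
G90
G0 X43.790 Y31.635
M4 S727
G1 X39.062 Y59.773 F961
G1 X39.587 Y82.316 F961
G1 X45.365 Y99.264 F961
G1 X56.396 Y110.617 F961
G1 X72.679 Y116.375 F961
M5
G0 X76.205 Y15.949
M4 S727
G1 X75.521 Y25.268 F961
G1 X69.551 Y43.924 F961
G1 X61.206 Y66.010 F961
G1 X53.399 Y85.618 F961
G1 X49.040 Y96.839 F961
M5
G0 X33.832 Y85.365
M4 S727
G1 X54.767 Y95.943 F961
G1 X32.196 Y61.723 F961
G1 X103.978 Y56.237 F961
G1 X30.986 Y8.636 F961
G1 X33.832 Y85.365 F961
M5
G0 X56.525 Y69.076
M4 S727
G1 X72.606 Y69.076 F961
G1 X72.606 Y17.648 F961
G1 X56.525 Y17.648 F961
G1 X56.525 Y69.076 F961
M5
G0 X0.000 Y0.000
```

Machine Y-up, SVG Y-down with viewBox height 138.929, so y_svg = 138.929 − y_machine; X carries over. Every run uses S727, so all elements get stroke `#0000ff` (cut).

Run 1: The run is open, so emit a `<polyline>` with points (Y-flipped): 43.790,107.294 39.062,79.156 39.587,56.613 45.365,39.665 56.396,28.312 72.679,22.554.

Run 2: The run is open, so emit a `<polyline>` with points (Y-flipped): 76.205,122.980 75.521,113.661 69.551,95.005 61.206,72.919 53.399,53.311 49.040,42.090.

Run 3: The run returns to its start, so emit a `<polygon>` with points (Y-flipped): 33.832,53.564 54.767,42.986 32.196,77.206 103.978,82.692 30.986,130.293.

Run 4: The run returns to its start, so emit a `<polygon>` with points (Y-flipped): 56.525,69.853 72.606,69.853 72.606,121.281 56.525,121.281.

<svg xmlns="http://www.w3.org/2000/svg" width="112.161mm" height="138.929mm" viewBox="0 0 112.161 138.929">
  <polyline points="43.790,107.294 39.062,79.156 39.587,56.613 45.365,39.665 56.396,28.312 72.679,22.554" fill="none" stroke="#0000ff"/>
  <polyline points="76.205,122.980 75.521,113.661 69.551,95.005 61.206,72.919 53.399,53.311 49.040,42.090" fill="none" stroke="#0000ff"/>
  <polygon points="33.832,53.564 54.767,42.986 32.196,77.206 103.978,82.692 30.986,130.293" fill="none" stroke="#0000ff"/>
  <polygon points="56.525,69.853 72.606,69.853 72.606,121.281 56.525,121.281" fill="none" stroke="#0000ff"/>
</svg>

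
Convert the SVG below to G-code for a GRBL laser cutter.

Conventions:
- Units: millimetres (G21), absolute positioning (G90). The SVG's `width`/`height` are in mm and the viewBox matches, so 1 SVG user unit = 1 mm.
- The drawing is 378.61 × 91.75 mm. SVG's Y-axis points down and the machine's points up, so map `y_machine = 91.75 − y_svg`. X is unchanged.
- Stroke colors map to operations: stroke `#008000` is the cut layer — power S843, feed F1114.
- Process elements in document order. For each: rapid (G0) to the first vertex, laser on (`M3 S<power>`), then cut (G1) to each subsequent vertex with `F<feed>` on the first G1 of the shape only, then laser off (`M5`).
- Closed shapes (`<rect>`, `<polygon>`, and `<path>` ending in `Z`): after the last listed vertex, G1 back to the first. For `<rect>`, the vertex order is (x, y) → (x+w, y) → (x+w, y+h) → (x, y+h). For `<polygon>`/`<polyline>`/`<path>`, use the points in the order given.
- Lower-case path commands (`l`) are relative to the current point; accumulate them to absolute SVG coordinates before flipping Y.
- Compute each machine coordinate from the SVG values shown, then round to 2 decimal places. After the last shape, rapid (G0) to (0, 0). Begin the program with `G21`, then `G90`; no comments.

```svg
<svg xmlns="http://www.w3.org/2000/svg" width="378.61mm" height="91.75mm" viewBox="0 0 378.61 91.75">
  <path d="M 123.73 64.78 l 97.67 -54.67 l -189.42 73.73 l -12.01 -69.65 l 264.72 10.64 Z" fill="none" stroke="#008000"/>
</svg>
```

Since the viewBox matches the mm dimensions, user units are millimetres directly. The only transform is the Y-flip y_m = 91.75 − y_svg.

Shape 1 is a closed polygon drawn with `<path>`. Its stroke #008000 means cut at S843, F1114. After flipping Y the toolpath is (123.73,26.97) → (221.40,81.64) → (31.98,7.91) → (19.97,77.56) → (284.69,66.92) → (123.73,26.97), returning to the start.

G21
G90
G0 X123.73 Y26.97
M3 S843
G1 X221.40 Y81.64 F1114
G1 X31.98 Y7.91
G1 X19.97 Y77.56
G1 X284.69 Y66.92
G1 X123.73 Y26.97
M5
G0 X0.00 Y0.00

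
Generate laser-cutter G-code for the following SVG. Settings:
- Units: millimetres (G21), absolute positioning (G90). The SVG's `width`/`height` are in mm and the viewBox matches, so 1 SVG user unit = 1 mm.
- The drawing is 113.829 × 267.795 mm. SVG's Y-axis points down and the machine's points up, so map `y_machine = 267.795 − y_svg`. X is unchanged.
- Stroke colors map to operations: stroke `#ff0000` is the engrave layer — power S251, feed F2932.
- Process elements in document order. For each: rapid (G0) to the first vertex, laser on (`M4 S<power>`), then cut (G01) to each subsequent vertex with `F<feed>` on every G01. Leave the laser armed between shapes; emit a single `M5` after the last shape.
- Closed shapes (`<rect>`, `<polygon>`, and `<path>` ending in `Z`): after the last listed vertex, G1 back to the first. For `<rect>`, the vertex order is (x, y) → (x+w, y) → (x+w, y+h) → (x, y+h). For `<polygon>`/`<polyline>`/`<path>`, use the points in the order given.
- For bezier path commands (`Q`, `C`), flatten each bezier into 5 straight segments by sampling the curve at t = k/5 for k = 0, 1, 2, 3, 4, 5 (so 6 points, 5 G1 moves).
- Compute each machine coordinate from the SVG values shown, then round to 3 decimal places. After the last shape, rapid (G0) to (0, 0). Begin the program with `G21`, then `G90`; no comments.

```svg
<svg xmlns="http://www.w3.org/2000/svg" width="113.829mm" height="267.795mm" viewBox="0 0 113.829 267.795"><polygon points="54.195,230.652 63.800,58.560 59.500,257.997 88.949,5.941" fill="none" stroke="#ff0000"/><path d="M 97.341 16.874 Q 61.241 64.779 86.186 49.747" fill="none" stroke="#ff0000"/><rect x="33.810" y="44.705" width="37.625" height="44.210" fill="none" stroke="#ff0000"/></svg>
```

1 u = 1 mm; y_m = 267.795 − y.

[1] `<polygon>` closed polygon, #ff0000→engrave S251 F2932: (54.195,37.143) → (63.800,209.235) → (59.500,9.798) → (88.949,261.854) → (54.195,37.143) (closed)

[2] `<path>` quadratic bezier, #ff0000→engrave S251 F2932: (97.341,250.921) → (85.343,234.276) → (78.228,222.667) → (75.997,216.092) → (78.650,214.553) → (86.186,218.048)

[3] `<rect>` rectangle, #ff0000→engrave S251 F2932: (33.810,223.090) → (71.435,223.090) → (71.435,178.880) → (33.810,178.880) → (33.810,223.090) (closed)

G21
G90
G0 X54.195 Y37.143
M4 S251
G01 X63.800 Y209.235 F2932
G01 X59.500 Y9.798 F2932
G01 X88.949 Y261.854 F2932
G01 X54.195 Y37.143 F2932
G0 X97.341 Y250.921
M4 S251
G01 X85.343 Y234.276 F2932
G01 X78.228 Y222.667 F2932
G01 X75.997 Y216.092 F2932
G01 X78.650 Y214.553 F2932
G01 X86.186 Y218.048 F2932
G0 X33.810 Y223.090
M4 S251
G01 X71.435 Y223.090 F2932
G01 X71.435 Y178.880 F2932
G01 X33.810 Y178.880 F2932
G01 X33.810 Y223.090 F2932
M5
G0 X0.000 Y0.000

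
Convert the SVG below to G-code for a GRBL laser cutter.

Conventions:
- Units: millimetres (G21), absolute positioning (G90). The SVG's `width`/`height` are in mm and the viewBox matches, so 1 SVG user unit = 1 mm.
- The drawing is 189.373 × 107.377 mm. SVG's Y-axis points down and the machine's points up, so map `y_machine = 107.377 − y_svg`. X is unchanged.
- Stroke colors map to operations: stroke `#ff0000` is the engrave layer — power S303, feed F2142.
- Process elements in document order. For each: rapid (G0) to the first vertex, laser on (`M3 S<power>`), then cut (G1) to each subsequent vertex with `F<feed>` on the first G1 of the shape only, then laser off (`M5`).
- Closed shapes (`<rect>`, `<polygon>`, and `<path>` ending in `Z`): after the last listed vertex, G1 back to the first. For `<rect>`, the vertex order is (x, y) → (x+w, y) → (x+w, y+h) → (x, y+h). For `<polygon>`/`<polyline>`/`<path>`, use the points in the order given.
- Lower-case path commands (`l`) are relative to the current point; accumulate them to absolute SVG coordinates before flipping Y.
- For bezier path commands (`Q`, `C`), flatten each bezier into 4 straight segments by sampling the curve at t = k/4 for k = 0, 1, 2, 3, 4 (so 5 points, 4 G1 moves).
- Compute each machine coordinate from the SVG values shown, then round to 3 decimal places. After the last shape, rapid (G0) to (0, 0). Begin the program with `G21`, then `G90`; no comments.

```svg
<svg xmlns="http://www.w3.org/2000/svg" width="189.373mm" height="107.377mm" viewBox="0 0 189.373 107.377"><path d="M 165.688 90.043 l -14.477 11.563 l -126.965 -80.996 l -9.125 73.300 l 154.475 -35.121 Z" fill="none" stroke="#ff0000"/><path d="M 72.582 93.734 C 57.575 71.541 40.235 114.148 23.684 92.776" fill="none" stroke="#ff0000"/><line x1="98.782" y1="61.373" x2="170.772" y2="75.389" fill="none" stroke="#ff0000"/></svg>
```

1 u = 1 mm; y_m = 107.377 − y.

[1] `<path>` closed polygon, #ff0000→engrave S303 F2142: (165.688,17.334) → (151.211,5.771) → (24.246,86.767) → (15.121,13.467) → (169.596,48.588) → (165.688,17.334) (closed)

[2] `<path>` cubic bezier, #ff0000→engrave S303 F2142: (72.582,13.643) → (60.938,20.150) → (48.712,14.430) → (36.196,8.556) → (23.684,14.601)

[3] `<line>` line segment, #ff0000→engrave S303 F2142: (98.782,46.004) → (170.772,31.988)

G21
G90
G0 X165.688 Y17.334
M3 S303
G1 X151.211 Y5.771 F2142
G1 X24.246 Y86.767
G1 X15.121 Y13.467
G1 X169.596 Y48.588
G1 X165.688 Y17.334
M5
G0 X72.582 Y13.643
M3 S303
G1 X60.938 Y20.150 F2142
G1 X48.712 Y14.430
G1 X36.196 Y8.556
G1 X23.684 Y14.601
M5
G0 X98.782 Y46.004
M3 S303
G1 X170.772 Y31.988 F2142
M5
G0 X0.000 Y0.000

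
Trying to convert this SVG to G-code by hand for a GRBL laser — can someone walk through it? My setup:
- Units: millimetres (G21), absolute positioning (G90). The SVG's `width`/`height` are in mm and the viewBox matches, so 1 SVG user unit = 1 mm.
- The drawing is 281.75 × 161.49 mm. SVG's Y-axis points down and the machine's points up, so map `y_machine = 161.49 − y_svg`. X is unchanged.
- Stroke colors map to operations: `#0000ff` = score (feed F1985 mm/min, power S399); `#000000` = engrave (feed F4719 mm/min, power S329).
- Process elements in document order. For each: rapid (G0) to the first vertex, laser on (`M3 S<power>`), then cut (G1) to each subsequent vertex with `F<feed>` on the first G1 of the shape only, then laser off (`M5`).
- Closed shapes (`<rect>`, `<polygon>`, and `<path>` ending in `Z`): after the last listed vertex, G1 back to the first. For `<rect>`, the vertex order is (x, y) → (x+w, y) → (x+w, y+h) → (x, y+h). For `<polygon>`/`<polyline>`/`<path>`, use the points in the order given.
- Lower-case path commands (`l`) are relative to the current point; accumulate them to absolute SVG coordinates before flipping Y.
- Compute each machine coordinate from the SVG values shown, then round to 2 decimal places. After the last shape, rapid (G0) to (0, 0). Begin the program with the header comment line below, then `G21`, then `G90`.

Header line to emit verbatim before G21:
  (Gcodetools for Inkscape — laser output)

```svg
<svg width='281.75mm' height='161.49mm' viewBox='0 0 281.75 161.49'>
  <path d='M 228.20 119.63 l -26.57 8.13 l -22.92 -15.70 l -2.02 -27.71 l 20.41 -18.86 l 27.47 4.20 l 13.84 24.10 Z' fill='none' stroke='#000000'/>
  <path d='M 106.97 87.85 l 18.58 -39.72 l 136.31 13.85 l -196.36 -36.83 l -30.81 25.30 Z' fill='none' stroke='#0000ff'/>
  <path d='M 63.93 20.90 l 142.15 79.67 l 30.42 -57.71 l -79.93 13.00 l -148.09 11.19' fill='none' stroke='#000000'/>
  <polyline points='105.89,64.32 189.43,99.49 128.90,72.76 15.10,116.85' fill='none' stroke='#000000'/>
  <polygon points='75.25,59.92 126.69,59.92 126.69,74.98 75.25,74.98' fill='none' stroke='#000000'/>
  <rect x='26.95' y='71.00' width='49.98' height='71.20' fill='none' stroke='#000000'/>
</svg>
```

(Gcodetools for Inkscape — laser output)
G21
G90
G0 X228.20 Y41.86
M3 S329
G1 X201.63 Y33.73 F4719
G1 X178.71 Y49.43
G1 X176.69 Y77.14
G1 X197.10 Y96.00
G1 X224.57 Y91.80
G1 X238.41 Y67.70
G1 X228.20 Y41.86
M5
G0 X106.97 Y73.64
M3 S399
G1 X125.55 Y113.36 F1985
G1 X261.86 Y99.51
G1 X65.50 Y136.34
G1 X34.69 Y111.04
G1 X106.97 Y73.64
M5
G0 X63.93 Y140.59
M3 S329
G1 X206.08 Y60.92 F4719
G1 X236.50 Y118.63
G1 X156.57 Y105.63
G1 X8.48 Y94.44
M5
G0 X105.89 Y97.17
M3 S329
G1 X189.43 Y62.00 F4719
G1 X128.90 Y88.73
G1 X15.10 Y44.64
M5
G0 X75.25 Y101.57
M3 S329
G1 X126.69 Y101.57 F4719
G1 X126.69 Y86.51
G1 X75.25 Y86.51
G1 X75.25 Y101.57
M5
G0 X26.95 Y90.49
M3 S329
G1 X76.93 Y90.49 F4719
G1 X76.93 Y19.29
G1 X26.95 Y19.29
G1 X26.95 Y90.49
M5
G0 X0.00 Y0.00

1 u = 1 mm; y_m = 161.49 − y.

[1] `<path>` regular polygon, #000000→engrave S329 F4719: (228.20,41.86) → (201.63,33.73) → (178.71,49.43) → (176.69,77.14) → (197.10,96.00) → (224.57,91.80) → (238.41,67.70) → (228.20,41.86) (closed)

[2] `<path>` closed polygon, #0000ff→score S399 F1985: (106.97,73.64) → (125.55,113.36) → (261.86,99.51) → (65.50,136.34) → (34.69,111.04) → (106.97,73.64) (closed)

[3] `<path>` open polyline, #000000→engrave S329 F4719: (63.93,140.59) → (206.08,60.92) → (236.50,118.63) → (156.57,105.63) → (8.48,94.44)

[4] `<polyline>` open polyline, #000000→engrave S329 F4719: (105.89,97.17) → (189.43,62.00) → (128.90,88.73) → (15.10,44.64)

[5] `<polygon>` rectangle, #000000→engrave S329 F4719: (75.25,101.57) → (126.69,101.57) → (126.69,86.51) → (75.25,86.51) → (75.25,101.57) (closed)

[6] `<rect>` rectangle, #000000→engrave S329 F4719: (26.95,90.49) → (76.93,90.49) → (76.93,19.29) → (26.95,19.29) → (26.95,90.49) (closed)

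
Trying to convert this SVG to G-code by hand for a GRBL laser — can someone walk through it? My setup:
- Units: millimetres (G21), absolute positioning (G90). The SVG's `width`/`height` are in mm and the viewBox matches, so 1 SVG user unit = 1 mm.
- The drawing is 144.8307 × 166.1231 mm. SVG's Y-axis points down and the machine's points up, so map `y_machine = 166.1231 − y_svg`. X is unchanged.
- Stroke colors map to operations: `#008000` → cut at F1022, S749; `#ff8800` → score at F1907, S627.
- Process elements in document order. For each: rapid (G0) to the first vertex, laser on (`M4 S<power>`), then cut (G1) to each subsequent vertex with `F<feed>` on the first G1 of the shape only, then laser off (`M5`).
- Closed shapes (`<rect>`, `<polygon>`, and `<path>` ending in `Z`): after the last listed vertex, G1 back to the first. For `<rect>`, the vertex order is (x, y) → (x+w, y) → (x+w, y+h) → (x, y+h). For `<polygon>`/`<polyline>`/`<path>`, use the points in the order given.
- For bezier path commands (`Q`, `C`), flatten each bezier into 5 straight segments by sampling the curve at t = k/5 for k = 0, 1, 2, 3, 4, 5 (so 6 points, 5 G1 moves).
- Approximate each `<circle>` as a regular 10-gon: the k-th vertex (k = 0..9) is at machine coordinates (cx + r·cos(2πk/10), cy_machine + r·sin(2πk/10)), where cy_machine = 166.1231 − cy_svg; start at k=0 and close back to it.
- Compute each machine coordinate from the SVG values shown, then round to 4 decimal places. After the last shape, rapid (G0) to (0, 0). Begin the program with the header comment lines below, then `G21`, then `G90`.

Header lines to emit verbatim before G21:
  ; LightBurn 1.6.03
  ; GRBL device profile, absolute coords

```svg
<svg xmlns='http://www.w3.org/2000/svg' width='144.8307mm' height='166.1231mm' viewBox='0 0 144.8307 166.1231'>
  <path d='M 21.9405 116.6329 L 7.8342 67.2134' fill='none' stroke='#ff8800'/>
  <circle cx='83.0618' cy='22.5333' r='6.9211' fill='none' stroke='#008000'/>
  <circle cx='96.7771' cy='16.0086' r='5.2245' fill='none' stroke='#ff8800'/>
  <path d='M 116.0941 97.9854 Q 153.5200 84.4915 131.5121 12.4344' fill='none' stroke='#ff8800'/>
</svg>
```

Since the viewBox matches the mm dimensions, user units are millimetres directly. The only transform is the Y-flip y_m = 166.1231 − y_svg.

Shape 1 is a line segment drawn with `<path>`. Its stroke #ff8800 means score at S627, F1907. After flipping Y the toolpath is (21.9405,49.4902) → (7.8342,98.9097).

Shape 2 is a circle drawn with `<circle>`. Its stroke #008000 means cut at S749, F1022. After flipping Y the toolpath is (89.9829,143.5898) → (88.6611,147.6579) → (85.2005,150.1722) → (80.9231,150.1722) → (77.4625,147.6579) → (76.1407,143.5898) → (77.4625,139.5217) → (80.9231,137.0074) → (85.2005,137.0074) → (88.6611,139.5217) → (89.9829,143.5898), returning to the start.

Shape 3 is a circle drawn with `<circle>`. Its stroke #ff8800 means score at S627, F1907. After flipping Y the toolpath is (102.0016,150.1145) → (101.0038,153.1854) → (98.3916,155.0833) → (95.1626,155.0833) → (92.5504,153.1854) → (91.5526,150.1145) → (92.5504,147.0436) → (95.1626,145.1457) → (98.3916,145.1457) → (101.0038,147.0436) → (102.0016,150.1145), returning to the start.

Shape 4 is a quadratic bezier drawn with `<path>`. Its stroke #ff8800 means score at S627, F1907. After flipping Y the toolpath is (116.0941,68.1377) → (128.6871,75.8778) → (136.5254,88.3029) → (139.6090,105.4131) → (137.9379,127.2084) → (131.5121,153.6887).

; LightBurn 1.6.03
; GRBL device profile, absolute coords
G21
G90
G0 X21.9405 Y49.4902
M4 S627
G1 X7.8342 Y98.9097 F1907
M5
G0 X89.9829 Y143.5898
M4 S749
G1 X88.6611 Y147.6579 F1022
G1 X85.2005 Y150.1722
G1 X80.9231 Y150.1722
G1 X77.4625 Y147.6579
G1 X76.1407 Y143.5898
G1 X77.4625 Y139.5217
G1 X80.9231 Y137.0074
G1 X85.2005 Y137.0074
G1 X88.6611 Y139.5217
G1 X89.9829 Y143.5898
M5
G0 X102.0016 Y150.1145
M4 S627
G1 X101.0038 Y153.1854 F1907
G1 X98.3916 Y155.0833
G1 X95.1626 Y155.0833
G1 X92.5504 Y153.1854
G1 X91.5526 Y150.1145
G1 X92.5504 Y147.0436
G1 X95.1626 Y145.1457
G1 X98.3916 Y145.1457
G1 X101.0038 Y147.0436
G1 X102.0016 Y150.1145
M5
G0 X116.0941 Y68.1377
M4 S627
G1 X128.6871 Y75.8778 F1907
G1 X136.5254 Y88.3029
G1 X139.6090 Y105.4131
G1 X137.9379 Y127.2084
G1 X131.5121 Y153.6887
M5
G0 X0.0000 Y0.0000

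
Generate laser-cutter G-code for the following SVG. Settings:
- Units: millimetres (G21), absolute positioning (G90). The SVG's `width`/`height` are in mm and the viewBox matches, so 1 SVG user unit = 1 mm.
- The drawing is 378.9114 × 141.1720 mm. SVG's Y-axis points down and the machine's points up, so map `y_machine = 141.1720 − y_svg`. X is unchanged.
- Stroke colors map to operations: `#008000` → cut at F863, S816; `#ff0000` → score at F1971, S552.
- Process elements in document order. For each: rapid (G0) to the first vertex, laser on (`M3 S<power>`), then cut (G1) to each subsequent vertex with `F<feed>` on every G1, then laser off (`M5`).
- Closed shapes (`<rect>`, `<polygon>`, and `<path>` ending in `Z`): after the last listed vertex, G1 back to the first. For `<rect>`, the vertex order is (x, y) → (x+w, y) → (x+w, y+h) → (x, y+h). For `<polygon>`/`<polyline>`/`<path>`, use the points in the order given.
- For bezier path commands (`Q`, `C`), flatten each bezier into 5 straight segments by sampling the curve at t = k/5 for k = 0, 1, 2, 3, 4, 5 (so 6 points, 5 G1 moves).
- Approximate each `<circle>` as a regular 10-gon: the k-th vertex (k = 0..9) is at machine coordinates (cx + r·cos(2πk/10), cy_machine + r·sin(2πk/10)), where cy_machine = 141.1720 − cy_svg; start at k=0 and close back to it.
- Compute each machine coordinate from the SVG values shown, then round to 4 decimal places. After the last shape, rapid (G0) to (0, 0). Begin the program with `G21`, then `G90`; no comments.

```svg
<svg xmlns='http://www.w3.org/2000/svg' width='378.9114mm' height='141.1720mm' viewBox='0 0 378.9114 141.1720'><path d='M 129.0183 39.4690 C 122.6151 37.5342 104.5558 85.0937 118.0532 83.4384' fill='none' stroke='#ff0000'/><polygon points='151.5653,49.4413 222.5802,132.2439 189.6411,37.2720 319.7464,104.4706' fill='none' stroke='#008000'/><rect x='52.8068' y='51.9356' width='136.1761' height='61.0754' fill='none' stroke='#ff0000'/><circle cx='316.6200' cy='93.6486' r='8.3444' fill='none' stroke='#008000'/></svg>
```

G21
G90
G0 X129.0183 Y101.7030
M3 S552
G1 X124.1234 Y97.7142 F1971
G1 X118.5052 Y86.5849 F1971
G1 X114.2379 Y73.0530 F1971
G1 X113.3959 Y61.8565 F1971
G1 X118.0532 Y57.7336 F1971
M5
G0 X151.5653 Y91.7307
M3 S816
G1 X222.5802 Y8.9281 F863
G1 X189.6411 Y103.9000 F863
G1 X319.7464 Y36.7014 F863
G1 X151.5653 Y91.7307 F863
M5
G0 X52.8068 Y89.2364
M3 S552
G1 X188.9829 Y89.2364 F1971
G1 X188.9829 Y28.1610 F1971
G1 X52.8068 Y28.1610 F1971
G1 X52.8068 Y89.2364 F1971
M5
G0 X324.9644 Y47.5234
M3 S816
G1 X323.3708 Y52.4281 F863
G1 X319.1986 Y55.4594 F863
G1 X314.0414 Y55.4594 F863
G1 X309.8692 Y52.4281 F863
G1 X308.2756 Y47.5234 F863
G1 X309.8692 Y42.6187 F863
G1 X314.0414 Y39.5874 F863
G1 X319.1986 Y39.5874 F863
G1 X323.3708 Y42.6187 F863
G1 X324.9644 Y47.5234 F863
M5
G0 X0.0000 Y0.0000

viewBox `0 0 378.9114 141.1720` with mm width/height → 1 unit = 1 mm. Flip: y_m = 141.1720 − y_svg.

**Shape 1** — `<path>` cubic bezier, stroke `#ff0000` → score (S552, F1971). Control points (SVG): P0=(129.0183,39.4690), P1=(122.6151,37.5342), P2=(104.5558,85.0937), P3=(118.0532,83.4384); sampled at t=k/5. Machine vertices: (129.0183,101.7030) → (124.1234,97.7142) → (118.5052,86.5849) → (114.2379,73.0530) → (113.3959,61.8565) → (118.0532,57.7336). Open path.

**Shape 2** — `<polygon>` closed polygon, stroke `#008000` → cut (S816, F863). Machine vertices: (151.5653,91.7307) → (222.5802,8.9281) → (189.6411,103.9000) → (319.7464,36.7014) → (151.5653,91.7307). Closed: final G1 returns to the first vertex.

**Shape 3** — `<rect>` rectangle, stroke `#ff0000` → score (S552, F1971). Machine vertices: (52.8068,89.2364) → (188.9829,89.2364) → (188.9829,28.1610) → (52.8068,28.1610) → (52.8068,89.2364). Closed: final G1 returns to the first vertex.

**Shape 4** — `<circle>` circle, stroke `#008000` → cut (S816, F863). Machine vertices: (324.9644,47.5234) → (323.3708,52.4281) → (319.1986,55.4594) → (314.0414,55.4594) → (309.8692,52.4281) → (308.2756,47.5234) → (309.8692,42.6187) → (314.0414,39.5874) → (319.1986,39.5874) → (323.3708,42.6187) → (324.9644,47.5234). Closed: final G1 returns to the first vertex.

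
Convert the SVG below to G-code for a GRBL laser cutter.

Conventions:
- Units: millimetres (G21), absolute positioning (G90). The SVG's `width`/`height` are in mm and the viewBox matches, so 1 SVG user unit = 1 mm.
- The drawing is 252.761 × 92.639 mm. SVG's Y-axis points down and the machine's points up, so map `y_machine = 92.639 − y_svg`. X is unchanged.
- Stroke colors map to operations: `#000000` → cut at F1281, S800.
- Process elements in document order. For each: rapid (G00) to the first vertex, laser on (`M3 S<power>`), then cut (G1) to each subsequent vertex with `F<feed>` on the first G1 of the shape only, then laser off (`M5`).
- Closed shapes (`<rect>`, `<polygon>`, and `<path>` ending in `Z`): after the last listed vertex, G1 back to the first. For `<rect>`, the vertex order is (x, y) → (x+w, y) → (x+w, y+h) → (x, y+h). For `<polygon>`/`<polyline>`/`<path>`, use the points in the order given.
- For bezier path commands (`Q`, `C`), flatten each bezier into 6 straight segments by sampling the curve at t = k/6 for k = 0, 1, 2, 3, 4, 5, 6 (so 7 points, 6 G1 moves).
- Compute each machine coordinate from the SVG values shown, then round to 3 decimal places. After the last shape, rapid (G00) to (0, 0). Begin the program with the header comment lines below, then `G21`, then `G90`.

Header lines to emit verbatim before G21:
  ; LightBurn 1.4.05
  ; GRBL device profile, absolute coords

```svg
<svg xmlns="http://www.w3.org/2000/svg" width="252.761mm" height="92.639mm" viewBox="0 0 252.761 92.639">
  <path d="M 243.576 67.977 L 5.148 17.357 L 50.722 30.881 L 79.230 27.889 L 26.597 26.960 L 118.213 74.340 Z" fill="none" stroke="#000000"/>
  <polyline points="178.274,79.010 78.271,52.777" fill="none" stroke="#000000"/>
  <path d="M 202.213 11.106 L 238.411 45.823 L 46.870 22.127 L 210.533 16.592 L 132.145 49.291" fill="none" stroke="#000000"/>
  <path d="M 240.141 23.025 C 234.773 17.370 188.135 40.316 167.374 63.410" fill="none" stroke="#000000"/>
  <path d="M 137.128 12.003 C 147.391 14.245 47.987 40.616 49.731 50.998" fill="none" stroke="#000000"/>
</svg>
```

Since the viewBox matches the mm dimensions, user units are millimetres directly. The only transform is the Y-flip y_m = 92.639 − y_svg.

Shape 1 is a closed polygon drawn with `<path>`. Its stroke #000000 means cut at S800, F1281. After flipping Y the toolpath is (243.576,24.662) → (5.148,75.282) → (50.722,61.758) → (79.230,64.750) → (26.597,65.679) → (118.213,18.299) → (243.576,24.662), returning to the start.

Shape 2 is a line segment drawn with `<polyline>`. Its stroke #000000 means cut at S800, F1281. After flipping Y the toolpath is (178.274,13.629) → (78.271,39.862).

Shape 3 is a open polyline drawn with `<path>`. Its stroke #000000 means cut at S800, F1281. After flipping Y the toolpath is (202.213,81.533) → (238.411,46.816) → (46.870,70.512) → (210.533,76.047) → (132.145,43.348).

Shape 4 is a cubic bezier drawn with `<path>`. Its stroke #000000 means cut at S800, F1281. After flipping Y the toolpath is (240.141,69.614) → (234.329,70.190) → (223.503,66.789) → (209.530,60.202) → (194.274,51.220) → (179.600,40.632) → (167.374,29.229).

Shape 5 is a cubic bezier drawn with `<path>`. Its stroke #000000 means cut at S800, F1281. After flipping Y the toolpath is (137.128,80.636) → (134.097,77.690) → (118.643,71.837) → (96.624,64.191) → (73.895,55.867) → (56.312,47.979) → (49.731,41.641).

; LightBurn 1.4.05
; GRBL device profile, absolute coords
G21
G90
G00 X243.576 Y24.662
M3 S800
G1 X5.148 Y75.282 F1281
G1 X50.722 Y61.758
G1 X79.230 Y64.750
G1 X26.597 Y65.679
G1 X118.213 Y18.299
G1 X243.576 Y24.662
M5
G00 X178.274 Y13.629
M3 S800
G1 X78.271 Y39.862 F1281
M5
G00 X202.213 Y81.533
M3 S800
G1 X238.411 Y46.816 F1281
G1 X46.870 Y70.512
G1 X210.533 Y76.047
G1 X132.145 Y43.348
M5
G00 X240.141 Y69.614
M3 S800
G1 X234.329 Y70.190 F1281
G1 X223.503 Y66.789
G1 X209.530 Y60.202
G1 X194.274 Y51.220
G1 X179.600 Y40.632
G1 X167.374 Y29.229
M5
G00 X137.128 Y80.636
M3 S800
G1 X134.097 Y77.690 F1281
G1 X118.643 Y71.837
G1 X96.624 Y64.191
G1 X73.895 Y55.867
G1 X56.312 Y47.979
G1 X49.731 Y41.641
M5
G00 X0.000 Y0.000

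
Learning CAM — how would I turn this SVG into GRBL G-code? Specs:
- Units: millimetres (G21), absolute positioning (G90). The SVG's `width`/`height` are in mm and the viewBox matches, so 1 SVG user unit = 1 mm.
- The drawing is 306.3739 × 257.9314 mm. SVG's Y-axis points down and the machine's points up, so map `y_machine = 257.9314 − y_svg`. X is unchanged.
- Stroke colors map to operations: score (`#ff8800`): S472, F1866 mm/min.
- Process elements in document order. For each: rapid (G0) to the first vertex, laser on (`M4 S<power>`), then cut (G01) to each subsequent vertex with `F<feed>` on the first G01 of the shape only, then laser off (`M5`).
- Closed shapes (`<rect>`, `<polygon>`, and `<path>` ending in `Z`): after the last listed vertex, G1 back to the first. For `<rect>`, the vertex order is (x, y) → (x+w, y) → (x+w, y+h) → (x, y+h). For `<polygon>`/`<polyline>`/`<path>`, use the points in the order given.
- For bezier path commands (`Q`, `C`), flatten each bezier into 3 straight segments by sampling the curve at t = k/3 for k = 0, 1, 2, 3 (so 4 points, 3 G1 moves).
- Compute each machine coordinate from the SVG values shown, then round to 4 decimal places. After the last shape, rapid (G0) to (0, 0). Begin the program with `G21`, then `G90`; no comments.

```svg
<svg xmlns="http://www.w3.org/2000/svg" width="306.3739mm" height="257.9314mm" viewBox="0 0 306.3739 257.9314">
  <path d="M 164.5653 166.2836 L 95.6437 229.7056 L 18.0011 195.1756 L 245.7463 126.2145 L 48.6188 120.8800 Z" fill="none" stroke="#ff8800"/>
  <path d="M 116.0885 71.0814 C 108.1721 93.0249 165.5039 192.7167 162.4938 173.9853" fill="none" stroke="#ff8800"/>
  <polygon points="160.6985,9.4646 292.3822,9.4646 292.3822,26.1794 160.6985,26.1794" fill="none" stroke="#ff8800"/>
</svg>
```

G21
G90
G0 X164.5653 Y91.6478
M4 S472
G01 X95.6437 Y28.2258 F1866
G01 X18.0011 Y62.7558
G01 X245.7463 Y131.7169
G01 X48.6188 Y137.0514
G01 X164.5653 Y91.6478
M5
G0 X116.0885 Y186.8500
M4 S472
G01 X125.2700 Y146.2560 F1866
G01 X150.0414 Y97.4235
G01 X162.4938 Y83.9461
M5
G0 X160.6985 Y248.4668
M4 S472
G01 X292.3822 Y248.4668 F1866
G01 X292.3822 Y231.7520
G01 X160.6985 Y231.7520
G01 X160.6985 Y248.4668
M5
G0 X0.0000 Y0.0000

Since the viewBox matches the mm dimensions, user units are millimetres directly. The only transform is the Y-flip y_m = 257.9314 − y_svg.

Shape 1 is a closed polygon drawn with `<path>`. Its stroke #ff8800 means score at S472, F1866. After flipping Y the toolpath is (164.5653,91.6478) → (95.6437,28.2258) → (18.0011,62.7558) → (245.7463,131.7169) → (48.6188,137.0514) → (164.5653,91.6478), returning to the start.

Shape 2 is a cubic bezier drawn with `<path>`. Its stroke #ff8800 means score at S472, F1866. After flipping Y the toolpath is (116.0885,186.8500) → (125.2700,146.2560) → (150.0414,97.4235) → (162.4938,83.9461).

Shape 3 is a rectangle drawn with `<polygon>`. Its stroke #ff8800 means score at S472, F1866. After flipping Y the toolpath is (160.6985,248.4668) → (292.3822,248.4668) → (292.3822,231.7520) → (160.6985,231.7520) → (160.6985,248.4668), returning to the start.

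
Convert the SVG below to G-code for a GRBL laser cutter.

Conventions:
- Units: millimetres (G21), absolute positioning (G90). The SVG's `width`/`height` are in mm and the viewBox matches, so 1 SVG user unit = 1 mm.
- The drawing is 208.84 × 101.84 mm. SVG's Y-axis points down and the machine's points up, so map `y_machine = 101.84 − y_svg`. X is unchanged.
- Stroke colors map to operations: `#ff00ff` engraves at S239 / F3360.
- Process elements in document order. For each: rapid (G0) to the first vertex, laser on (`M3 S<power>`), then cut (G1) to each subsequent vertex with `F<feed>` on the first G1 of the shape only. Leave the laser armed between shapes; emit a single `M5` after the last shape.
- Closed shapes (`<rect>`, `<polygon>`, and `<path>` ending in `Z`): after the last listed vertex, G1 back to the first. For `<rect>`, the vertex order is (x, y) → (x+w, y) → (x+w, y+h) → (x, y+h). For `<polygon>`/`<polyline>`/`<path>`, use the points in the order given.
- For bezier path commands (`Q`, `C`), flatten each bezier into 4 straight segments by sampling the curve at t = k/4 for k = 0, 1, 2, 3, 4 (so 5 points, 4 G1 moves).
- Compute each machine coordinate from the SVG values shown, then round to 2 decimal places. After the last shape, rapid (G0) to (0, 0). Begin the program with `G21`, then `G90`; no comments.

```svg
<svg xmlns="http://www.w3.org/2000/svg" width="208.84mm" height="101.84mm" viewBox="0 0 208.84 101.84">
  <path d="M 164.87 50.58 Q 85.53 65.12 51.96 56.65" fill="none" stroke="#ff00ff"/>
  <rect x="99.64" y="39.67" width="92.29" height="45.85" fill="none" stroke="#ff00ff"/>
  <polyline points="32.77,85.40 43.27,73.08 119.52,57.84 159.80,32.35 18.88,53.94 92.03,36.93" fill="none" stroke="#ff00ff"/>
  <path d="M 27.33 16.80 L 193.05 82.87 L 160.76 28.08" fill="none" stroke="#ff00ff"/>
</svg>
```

viewBox `0 0 208.84 101.84` with mm width/height → 1 unit = 1 mm. Flip: y_m = 101.84 − y_svg.

**Shape 1** — `<path>` quadratic bezier, stroke `#ff00ff` → engrave (S239, F3360). Control points (SVG): P0=(164.87,50.58), P1=(85.53,65.12), P2=(51.96,56.65); sampled at t=k/4. Machine vertices: (164.87,51.26) → (128.06,45.43) → (96.97,42.47) → (71.61,42.39) → (51.96,45.19). Open path.

**Shape 2** — `<rect>` rectangle, stroke `#ff00ff` → engrave (S239, F3360). Machine vertices: (99.64,62.17) → (191.93,62.17) → (191.93,16.32) → (99.64,16.32) → (99.64,62.17). Closed: final G1 returns to the first vertex.

**Shape 3** — `<polyline>` open polyline, stroke `#ff00ff` → engrave (S239, F3360). Machine vertices: (32.77,16.44) → (43.27,28.76) → (119.52,44.00) → (159.80,69.49) → (18.88,47.90) → (92.03,64.91). Open path.

**Shape 4** — `<path>` open polyline, stroke `#ff00ff` → engrave (S239, F3360). Machine vertices: (27.33,85.04) → (193.05,18.97) → (160.76,73.76). Open path.

G21
G90
G0 X164.87 Y51.26
M3 S239
G1 X128.06 Y45.43 F3360
G1 X96.97 Y42.47
G1 X71.61 Y42.39
G1 X51.96 Y45.19
G0 X99.64 Y62.17
M3 S239
G1 X191.93 Y62.17 F3360
G1 X191.93 Y16.32
G1 X99.64 Y16.32
G1 X99.64 Y62.17
G0 X32.77 Y16.44
M3 S239
G1 X43.27 Y28.76 F3360
G1 X119.52 Y44.00
G1 X159.80 Y69.49
G1 X18.88 Y47.90
G1 X92.03 Y64.91
G0 X27.33 Y85.04
M3 S239
G1 X193.05 Y18.97 F3360
G1 X160.76 Y73.76
M5
G0 X0.00 Y0.00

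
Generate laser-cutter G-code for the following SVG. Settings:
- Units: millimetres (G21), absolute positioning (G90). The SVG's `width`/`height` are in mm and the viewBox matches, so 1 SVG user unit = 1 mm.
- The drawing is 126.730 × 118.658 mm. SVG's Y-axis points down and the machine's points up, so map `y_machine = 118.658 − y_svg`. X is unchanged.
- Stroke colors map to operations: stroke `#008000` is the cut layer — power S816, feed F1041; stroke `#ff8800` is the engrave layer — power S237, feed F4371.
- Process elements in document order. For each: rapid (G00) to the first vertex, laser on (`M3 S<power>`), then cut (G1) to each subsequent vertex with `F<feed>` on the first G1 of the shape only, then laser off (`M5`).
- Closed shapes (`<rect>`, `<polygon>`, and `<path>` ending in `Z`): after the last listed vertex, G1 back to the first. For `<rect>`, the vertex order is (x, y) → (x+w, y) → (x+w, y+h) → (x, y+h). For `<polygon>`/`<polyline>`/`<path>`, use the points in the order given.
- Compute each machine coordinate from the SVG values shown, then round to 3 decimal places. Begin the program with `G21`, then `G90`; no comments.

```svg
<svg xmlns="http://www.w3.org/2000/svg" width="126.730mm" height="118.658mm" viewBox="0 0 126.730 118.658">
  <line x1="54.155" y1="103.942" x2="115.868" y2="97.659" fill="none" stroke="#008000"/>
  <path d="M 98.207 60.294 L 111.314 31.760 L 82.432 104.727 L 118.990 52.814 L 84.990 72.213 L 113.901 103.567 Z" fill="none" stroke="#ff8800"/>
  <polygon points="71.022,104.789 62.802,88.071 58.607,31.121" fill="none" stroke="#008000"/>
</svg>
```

1 u = 1 mm; y_m = 118.658 − y.

[1] `<line>` line segment, #008000→cut S816 F1041: (54.155,14.716) → (115.868,20.999)

[2] `<path>` closed polygon, #ff8800→engrave S237 F4371: (98.207,58.364) → (111.314,86.898) → (82.432,13.931) → (118.990,65.844) → (84.990,46.445) → (113.901,15.091) → (98.207,58.364) (closed)

[3] `<polygon>` closed polygon, #008000→cut S816 F1041: (71.022,13.869) → (62.802,30.587) → (58.607,87.537) → (71.022,13.869) (closed)

G21
G90
G00 X54.155 Y14.716
M3 S816
G1 X115.868 Y20.999 F1041
M5
G00 X98.207 Y58.364
M3 S237
G1 X111.314 Y86.898 F4371
G1 X82.432 Y13.931
G1 X118.990 Y65.844
G1 X84.990 Y46.445
G1 X113.901 Y15.091
G1 X98.207 Y58.364
M5
G00 X71.022 Y13.869
M3 S816
G1 X62.802 Y30.587 F1041
G1 X58.607 Y87.537
G1 X71.022 Y13.869
M5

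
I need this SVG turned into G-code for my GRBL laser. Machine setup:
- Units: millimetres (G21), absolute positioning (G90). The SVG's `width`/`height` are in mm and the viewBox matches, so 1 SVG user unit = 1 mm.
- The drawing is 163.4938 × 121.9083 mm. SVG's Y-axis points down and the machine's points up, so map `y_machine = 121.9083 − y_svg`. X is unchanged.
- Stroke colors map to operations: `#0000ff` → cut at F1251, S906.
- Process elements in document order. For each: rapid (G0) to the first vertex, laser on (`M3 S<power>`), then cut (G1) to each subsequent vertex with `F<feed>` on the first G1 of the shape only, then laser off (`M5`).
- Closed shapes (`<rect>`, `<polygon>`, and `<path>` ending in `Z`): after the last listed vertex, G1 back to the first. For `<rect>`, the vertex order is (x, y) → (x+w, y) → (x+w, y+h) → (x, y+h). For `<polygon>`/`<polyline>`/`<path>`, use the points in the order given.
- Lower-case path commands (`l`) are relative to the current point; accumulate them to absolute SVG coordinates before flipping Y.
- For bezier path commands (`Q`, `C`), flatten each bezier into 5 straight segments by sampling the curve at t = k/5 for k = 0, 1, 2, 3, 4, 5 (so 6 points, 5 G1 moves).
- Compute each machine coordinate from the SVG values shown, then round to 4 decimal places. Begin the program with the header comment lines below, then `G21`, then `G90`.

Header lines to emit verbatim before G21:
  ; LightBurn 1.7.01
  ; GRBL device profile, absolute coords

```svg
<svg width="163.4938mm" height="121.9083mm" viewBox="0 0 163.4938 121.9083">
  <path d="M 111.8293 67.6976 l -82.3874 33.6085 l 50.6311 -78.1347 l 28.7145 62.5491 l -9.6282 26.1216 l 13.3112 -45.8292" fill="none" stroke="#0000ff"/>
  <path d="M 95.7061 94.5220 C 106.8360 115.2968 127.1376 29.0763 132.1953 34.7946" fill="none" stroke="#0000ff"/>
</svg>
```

Since the viewBox matches the mm dimensions, user units are millimetres directly. The only transform is the Y-flip y_m = 121.9083 − y_svg.

Shape 1 is a open polyline drawn with `<path>`. Its stroke #0000ff means cut at S906, F1251. After flipping Y the toolpath is (111.8293,54.2107) → (29.4419,20.6022) → (80.0730,98.7369) → (108.7875,36.1878) → (99.1593,10.0662) → (112.4705,55.8954).

Shape 2 is a cubic bezier drawn with `<path>`. Its stroke #0000ff means cut at S906, F1251. After flipping Y the toolpath is (95.7061,27.3863) → (103.2893,26.1694) → (111.9018,41.0825) → (120.3716,62.5768) → (127.5267,81.1035) → (132.1953,87.1137).

; LightBurn 1.7.01
; GRBL device profile, absolute coords
G21
G90
G0 X111.8293 Y54.2107
M3 S906
G1 X29.4419 Y20.6022 F1251
G1 X80.0730 Y98.7369
G1 X108.7875 Y36.1878
G1 X99.1593 Y10.0662
G1 X112.4705 Y55.8954
M5
G0 X95.7061 Y27.3863
M3 S906
G1 X103.2893 Y26.1694 F1251
G1 X111.9018 Y41.0825
G1 X120.3716 Y62.5768
G1 X127.5267 Y81.1035
G1 X132.1953 Y87.1137
M5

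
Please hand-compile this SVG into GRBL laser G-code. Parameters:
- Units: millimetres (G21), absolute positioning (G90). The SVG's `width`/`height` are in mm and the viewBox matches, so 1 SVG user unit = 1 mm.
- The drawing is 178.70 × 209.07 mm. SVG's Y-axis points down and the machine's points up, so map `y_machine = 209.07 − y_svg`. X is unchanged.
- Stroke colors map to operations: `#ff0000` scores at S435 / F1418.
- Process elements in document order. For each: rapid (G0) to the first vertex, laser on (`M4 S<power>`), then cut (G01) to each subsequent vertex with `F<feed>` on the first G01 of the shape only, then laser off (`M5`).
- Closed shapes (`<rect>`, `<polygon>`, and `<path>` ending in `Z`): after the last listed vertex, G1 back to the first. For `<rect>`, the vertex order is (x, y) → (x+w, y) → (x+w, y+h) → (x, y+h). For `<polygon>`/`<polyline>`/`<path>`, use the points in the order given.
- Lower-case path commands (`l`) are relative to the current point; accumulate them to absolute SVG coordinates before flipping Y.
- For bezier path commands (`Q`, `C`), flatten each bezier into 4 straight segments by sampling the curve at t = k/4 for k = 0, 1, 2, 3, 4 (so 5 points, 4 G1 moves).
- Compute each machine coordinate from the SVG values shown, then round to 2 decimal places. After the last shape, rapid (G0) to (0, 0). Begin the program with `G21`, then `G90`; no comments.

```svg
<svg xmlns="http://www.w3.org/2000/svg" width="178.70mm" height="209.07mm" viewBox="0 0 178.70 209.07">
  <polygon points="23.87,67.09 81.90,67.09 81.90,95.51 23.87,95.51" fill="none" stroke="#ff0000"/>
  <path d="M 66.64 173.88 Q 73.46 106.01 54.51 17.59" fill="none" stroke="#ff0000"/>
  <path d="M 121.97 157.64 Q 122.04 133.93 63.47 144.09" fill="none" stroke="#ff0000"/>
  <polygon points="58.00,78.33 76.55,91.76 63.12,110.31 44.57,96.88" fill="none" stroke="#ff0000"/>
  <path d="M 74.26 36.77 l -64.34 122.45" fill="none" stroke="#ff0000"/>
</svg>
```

viewBox `0 0 178.70 209.07` with mm width/height → 1 unit = 1 mm. Flip: y_m = 209.07 − y_svg.

**Shape 1** — `<polygon>` rectangle, stroke `#ff0000` → score (S435, F1418). Machine vertices: (23.87,141.98) → (81.90,141.98) → (81.90,113.56) → (23.87,113.56) → (23.87,141.98). Closed: final G1 returns to the first vertex.

**Shape 2** — `<path>` quadratic bezier, stroke `#ff0000` → score (S435, F1418). Control points (SVG): P0=(66.64,173.88), P1=(73.46,106.01), P2=(54.51,17.59); sampled at t=k/4. Machine vertices: (66.64,35.19) → (68.44,70.41) → (67.02,108.20) → (62.37,148.55) → (54.51,191.48). Open path.

**Shape 3** — `<path>` quadratic bezier, stroke `#ff0000` → score (S435, F1418). Control points (SVG): P0=(121.97,157.64), P1=(122.04,133.93), P2=(63.47,144.09); sampled at t=k/4. Machine vertices: (121.97,51.43) → (118.34,61.17) → (107.38,66.67) → (89.09,67.94) → (63.47,64.98). Open path.

**Shape 4** — `<polygon>` regular polygon, stroke `#ff0000` → score (S435, F1418). Machine vertices: (58.00,130.74) → (76.55,117.31) → (63.12,98.76) → (44.57,112.19) → (58.00,130.74). Closed: final G1 returns to the first vertex.

**Shape 5** — `<path>` line segment, stroke `#ff0000` → score (S435, F1418). Machine vertices: (74.26,172.30) → (9.92,49.85). Open path.

G21
G90
G0 X23.87 Y141.98
M4 S435
G01 X81.90 Y141.98 F1418
G01 X81.90 Y113.56
G01 X23.87 Y113.56
G01 X23.87 Y141.98
M5
G0 X66.64 Y35.19
M4 S435
G01 X68.44 Y70.41 F1418
G01 X67.02 Y108.20
G01 X62.37 Y148.55
G01 X54.51 Y191.48
M5
G0 X121.97 Y51.43
M4 S435
G01 X118.34 Y61.17 F1418
G01 X107.38 Y66.67
G01 X89.09 Y67.94
G01 X63.47 Y64.98
M5
G0 X58.00 Y130.74
M4 S435
G01 X76.55 Y117.31 F1418
G01 X63.12 Y98.76
G01 X44.57 Y112.19
G01 X58.00 Y130.74
M5
G0 X74.26 Y172.30
M4 S435
G01 X9.92 Y49.85 F1418
M5
G0 X0.00 Y0.00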